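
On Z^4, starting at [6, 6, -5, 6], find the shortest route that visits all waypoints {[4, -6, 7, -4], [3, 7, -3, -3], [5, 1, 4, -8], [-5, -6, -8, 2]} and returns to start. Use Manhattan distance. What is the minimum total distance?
110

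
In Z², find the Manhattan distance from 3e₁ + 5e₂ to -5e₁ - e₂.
14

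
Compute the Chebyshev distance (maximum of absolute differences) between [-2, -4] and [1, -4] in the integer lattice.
3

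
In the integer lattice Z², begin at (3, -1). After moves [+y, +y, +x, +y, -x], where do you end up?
(3, 2)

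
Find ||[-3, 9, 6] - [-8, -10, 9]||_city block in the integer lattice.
27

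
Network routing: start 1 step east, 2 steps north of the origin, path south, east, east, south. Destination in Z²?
(3, 0)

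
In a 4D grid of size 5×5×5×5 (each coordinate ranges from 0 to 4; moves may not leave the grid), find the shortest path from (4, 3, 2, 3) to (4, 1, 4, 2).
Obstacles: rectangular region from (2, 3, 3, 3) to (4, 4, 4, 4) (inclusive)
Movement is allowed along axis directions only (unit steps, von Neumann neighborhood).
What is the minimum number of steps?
5
(one shortest path: (4, 3, 2, 3) → (4, 2, 2, 3) → (4, 1, 2, 3) → (4, 1, 3, 3) → (4, 1, 4, 3) → (4, 1, 4, 2))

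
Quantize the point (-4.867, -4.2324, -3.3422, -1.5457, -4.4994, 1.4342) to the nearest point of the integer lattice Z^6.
(-5, -4, -3, -2, -4, 1)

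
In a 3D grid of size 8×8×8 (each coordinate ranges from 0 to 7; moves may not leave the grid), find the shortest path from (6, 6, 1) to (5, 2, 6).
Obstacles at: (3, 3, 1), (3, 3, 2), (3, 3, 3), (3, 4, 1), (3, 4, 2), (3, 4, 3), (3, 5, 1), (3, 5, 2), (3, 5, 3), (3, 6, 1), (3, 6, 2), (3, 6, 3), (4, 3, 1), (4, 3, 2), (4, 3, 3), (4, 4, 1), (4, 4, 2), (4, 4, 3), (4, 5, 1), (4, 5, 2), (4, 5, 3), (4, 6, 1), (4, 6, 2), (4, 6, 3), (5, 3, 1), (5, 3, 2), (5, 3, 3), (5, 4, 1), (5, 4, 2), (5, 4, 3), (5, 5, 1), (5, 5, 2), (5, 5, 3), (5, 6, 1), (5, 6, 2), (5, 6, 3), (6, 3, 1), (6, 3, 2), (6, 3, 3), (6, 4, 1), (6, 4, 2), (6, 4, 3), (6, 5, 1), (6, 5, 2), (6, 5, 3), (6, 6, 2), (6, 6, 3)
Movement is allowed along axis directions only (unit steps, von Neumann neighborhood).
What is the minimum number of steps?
12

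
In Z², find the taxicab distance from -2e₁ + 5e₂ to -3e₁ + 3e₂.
3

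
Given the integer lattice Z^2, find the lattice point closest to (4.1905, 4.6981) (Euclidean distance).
(4, 5)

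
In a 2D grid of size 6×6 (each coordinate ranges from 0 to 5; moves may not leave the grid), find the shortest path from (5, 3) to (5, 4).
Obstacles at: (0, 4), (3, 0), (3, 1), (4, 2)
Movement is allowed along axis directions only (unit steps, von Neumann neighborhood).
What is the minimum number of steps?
1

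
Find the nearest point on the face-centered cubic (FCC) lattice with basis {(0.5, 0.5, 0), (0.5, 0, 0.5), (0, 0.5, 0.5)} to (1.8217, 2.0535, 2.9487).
(2, 2, 3)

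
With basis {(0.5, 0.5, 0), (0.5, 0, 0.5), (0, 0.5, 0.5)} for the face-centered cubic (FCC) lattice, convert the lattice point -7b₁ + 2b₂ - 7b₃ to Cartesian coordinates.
(-2.5, -7, -2.5)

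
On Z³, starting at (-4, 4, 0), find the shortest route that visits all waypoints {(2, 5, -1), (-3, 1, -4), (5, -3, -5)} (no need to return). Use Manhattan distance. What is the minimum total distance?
33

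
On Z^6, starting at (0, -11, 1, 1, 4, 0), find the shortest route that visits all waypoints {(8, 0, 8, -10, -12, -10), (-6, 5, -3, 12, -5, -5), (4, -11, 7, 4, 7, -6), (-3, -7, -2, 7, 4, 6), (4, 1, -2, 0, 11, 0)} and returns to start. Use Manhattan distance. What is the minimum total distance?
242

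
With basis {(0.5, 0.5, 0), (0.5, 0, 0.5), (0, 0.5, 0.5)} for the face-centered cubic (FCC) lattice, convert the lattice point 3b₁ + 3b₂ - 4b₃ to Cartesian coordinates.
(3, -0.5, -0.5)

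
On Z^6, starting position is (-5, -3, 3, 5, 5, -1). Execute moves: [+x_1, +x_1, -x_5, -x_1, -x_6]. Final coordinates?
(-4, -3, 3, 5, 4, -2)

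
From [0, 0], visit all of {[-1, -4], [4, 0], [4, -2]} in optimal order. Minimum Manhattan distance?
13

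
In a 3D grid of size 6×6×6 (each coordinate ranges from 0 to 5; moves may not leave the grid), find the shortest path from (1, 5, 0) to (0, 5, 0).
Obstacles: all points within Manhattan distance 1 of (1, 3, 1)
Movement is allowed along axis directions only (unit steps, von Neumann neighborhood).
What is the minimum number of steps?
1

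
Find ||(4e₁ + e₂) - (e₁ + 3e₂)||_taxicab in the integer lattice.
5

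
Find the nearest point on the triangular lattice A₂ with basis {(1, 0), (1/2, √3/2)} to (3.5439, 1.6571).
(4, 1.732)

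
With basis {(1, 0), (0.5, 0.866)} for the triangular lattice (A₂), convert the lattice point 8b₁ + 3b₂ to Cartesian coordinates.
(9.5, 2.598)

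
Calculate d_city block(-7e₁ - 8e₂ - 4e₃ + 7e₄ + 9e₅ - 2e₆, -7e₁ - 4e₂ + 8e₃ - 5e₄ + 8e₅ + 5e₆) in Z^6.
36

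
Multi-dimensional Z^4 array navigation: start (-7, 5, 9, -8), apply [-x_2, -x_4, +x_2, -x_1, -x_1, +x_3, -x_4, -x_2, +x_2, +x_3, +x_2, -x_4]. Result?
(-9, 6, 11, -11)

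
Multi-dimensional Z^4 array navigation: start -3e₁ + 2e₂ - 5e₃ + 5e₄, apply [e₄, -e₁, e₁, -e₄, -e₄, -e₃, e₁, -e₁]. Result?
(-3, 2, -6, 4)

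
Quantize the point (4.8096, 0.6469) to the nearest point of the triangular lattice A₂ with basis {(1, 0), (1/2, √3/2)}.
(4.5, 0.866)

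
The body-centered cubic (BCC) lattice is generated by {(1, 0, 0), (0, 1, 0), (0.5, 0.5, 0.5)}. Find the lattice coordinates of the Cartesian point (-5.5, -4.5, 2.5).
-8b₁ - 7b₂ + 5b₃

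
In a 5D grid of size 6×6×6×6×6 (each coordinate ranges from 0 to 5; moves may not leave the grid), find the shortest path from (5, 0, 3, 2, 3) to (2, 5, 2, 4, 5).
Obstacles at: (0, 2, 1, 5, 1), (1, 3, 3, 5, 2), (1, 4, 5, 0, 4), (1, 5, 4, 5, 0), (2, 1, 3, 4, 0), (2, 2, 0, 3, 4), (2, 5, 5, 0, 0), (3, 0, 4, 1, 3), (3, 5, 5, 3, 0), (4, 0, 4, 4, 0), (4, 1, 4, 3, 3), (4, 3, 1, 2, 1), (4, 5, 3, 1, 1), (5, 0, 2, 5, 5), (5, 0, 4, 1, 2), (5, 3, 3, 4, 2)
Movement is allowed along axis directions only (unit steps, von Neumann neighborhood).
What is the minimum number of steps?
13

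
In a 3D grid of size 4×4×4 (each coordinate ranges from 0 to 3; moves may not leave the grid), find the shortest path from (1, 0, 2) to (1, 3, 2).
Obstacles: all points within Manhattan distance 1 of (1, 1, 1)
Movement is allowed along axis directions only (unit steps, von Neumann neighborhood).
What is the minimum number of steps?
5
(one shortest path: (1, 0, 2) → (0, 0, 2) → (0, 1, 2) → (0, 2, 2) → (1, 2, 2) → (1, 3, 2))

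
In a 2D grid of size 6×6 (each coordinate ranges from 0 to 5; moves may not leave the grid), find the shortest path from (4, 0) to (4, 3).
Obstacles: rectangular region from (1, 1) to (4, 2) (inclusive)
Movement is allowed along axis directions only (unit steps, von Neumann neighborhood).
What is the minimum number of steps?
5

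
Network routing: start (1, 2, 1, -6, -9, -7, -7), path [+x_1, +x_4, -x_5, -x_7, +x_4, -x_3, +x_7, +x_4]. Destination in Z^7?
(2, 2, 0, -3, -10, -7, -7)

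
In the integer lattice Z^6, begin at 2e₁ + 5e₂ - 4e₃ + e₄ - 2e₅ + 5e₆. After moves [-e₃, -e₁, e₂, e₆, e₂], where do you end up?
(1, 7, -5, 1, -2, 6)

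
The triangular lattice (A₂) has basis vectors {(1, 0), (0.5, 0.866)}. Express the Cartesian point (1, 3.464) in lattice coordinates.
-b₁ + 4b₂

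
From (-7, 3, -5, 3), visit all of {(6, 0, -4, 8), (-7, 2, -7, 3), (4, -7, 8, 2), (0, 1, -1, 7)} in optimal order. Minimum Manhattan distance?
59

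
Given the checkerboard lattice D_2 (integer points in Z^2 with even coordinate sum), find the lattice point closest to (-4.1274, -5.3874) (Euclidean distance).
(-4, -6)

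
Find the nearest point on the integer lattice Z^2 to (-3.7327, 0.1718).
(-4, 0)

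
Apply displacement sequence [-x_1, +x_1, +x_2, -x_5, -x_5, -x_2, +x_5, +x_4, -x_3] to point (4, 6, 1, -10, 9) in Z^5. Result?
(4, 6, 0, -9, 8)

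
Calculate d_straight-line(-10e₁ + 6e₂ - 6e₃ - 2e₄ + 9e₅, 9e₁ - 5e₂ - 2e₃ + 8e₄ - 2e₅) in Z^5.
26.8142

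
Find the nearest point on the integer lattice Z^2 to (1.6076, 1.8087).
(2, 2)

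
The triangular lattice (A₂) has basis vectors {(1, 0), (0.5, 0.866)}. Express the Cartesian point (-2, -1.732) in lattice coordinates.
-b₁ - 2b₂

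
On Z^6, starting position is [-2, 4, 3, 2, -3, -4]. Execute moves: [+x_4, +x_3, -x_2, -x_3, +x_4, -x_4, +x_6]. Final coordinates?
(-2, 3, 3, 3, -3, -3)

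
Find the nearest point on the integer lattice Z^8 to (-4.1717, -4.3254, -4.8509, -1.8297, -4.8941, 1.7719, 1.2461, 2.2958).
(-4, -4, -5, -2, -5, 2, 1, 2)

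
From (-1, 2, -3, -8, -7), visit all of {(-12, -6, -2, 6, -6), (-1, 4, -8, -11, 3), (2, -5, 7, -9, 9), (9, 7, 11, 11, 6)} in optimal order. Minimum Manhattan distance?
165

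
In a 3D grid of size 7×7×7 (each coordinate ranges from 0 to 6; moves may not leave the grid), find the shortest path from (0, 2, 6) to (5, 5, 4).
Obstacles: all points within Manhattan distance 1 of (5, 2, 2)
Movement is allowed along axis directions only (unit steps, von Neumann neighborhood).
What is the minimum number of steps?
10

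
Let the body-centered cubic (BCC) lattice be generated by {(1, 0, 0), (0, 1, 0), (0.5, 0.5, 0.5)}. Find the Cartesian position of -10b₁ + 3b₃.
(-8.5, 1.5, 1.5)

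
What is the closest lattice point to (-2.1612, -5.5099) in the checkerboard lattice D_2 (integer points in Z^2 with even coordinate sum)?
(-2, -6)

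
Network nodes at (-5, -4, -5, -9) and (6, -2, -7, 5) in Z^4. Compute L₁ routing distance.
29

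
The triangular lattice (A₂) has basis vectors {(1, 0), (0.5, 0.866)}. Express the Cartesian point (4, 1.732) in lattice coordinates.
3b₁ + 2b₂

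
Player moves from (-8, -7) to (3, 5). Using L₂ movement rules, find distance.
16.2788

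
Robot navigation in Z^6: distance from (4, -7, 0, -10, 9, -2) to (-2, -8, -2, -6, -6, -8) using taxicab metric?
34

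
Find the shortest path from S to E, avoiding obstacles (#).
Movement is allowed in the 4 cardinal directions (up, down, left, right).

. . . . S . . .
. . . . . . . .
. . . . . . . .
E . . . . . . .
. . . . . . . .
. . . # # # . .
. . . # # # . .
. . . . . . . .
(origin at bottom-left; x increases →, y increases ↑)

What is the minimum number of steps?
7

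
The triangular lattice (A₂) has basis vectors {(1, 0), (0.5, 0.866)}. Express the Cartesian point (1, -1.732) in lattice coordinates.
2b₁ - 2b₂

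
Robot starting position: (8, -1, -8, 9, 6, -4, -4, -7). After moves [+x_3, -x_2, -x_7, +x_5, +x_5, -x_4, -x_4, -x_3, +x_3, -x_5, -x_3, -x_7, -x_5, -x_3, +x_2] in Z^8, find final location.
(8, -1, -9, 7, 6, -4, -6, -7)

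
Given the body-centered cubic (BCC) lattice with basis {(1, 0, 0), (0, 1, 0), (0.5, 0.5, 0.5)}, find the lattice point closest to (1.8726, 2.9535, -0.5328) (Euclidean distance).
(2, 3, -1)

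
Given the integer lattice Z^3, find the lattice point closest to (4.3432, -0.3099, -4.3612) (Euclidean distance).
(4, 0, -4)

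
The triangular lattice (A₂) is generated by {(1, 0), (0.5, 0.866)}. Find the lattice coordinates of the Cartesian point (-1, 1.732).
-2b₁ + 2b₂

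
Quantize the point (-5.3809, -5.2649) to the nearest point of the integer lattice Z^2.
(-5, -5)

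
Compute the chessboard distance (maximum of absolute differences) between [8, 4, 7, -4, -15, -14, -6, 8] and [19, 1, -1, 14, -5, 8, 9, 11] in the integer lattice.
22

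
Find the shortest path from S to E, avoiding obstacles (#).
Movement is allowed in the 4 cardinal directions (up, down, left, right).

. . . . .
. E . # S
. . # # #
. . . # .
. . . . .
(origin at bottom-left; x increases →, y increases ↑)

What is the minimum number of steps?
5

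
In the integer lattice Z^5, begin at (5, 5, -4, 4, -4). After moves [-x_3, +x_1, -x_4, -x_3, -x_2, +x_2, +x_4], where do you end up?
(6, 5, -6, 4, -4)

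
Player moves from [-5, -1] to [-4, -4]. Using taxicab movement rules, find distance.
4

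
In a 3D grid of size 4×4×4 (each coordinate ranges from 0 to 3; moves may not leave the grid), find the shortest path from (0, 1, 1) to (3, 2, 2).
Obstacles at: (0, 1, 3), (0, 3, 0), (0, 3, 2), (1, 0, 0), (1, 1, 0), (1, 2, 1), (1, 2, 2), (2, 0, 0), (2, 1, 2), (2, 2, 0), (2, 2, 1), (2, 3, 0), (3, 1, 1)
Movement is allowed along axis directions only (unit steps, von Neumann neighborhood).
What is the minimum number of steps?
7
(one shortest path: (0, 1, 1) → (1, 1, 1) → (2, 1, 1) → (2, 0, 1) → (3, 0, 1) → (3, 0, 2) → (3, 1, 2) → (3, 2, 2))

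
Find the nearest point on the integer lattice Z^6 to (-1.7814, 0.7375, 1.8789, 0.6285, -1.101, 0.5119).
(-2, 1, 2, 1, -1, 1)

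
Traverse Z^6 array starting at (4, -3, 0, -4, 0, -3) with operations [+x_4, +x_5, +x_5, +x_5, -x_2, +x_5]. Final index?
(4, -4, 0, -3, 4, -3)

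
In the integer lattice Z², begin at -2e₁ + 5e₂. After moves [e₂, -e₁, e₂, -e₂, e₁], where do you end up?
(-2, 6)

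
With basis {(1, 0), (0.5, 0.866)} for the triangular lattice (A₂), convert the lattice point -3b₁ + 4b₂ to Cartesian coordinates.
(-1, 3.464)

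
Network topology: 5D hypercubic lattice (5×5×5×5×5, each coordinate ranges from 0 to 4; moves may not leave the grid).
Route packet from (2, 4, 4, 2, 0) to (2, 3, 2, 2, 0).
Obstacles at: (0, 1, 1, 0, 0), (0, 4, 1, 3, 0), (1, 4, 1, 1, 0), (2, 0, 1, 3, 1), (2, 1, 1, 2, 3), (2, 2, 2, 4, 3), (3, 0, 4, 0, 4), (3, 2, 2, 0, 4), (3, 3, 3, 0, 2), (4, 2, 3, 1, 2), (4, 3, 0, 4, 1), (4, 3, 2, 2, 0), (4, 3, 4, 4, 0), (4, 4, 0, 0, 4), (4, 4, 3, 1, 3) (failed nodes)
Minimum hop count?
3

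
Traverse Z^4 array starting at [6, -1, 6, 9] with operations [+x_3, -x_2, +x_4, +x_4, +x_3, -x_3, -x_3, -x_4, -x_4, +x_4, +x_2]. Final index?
(6, -1, 6, 10)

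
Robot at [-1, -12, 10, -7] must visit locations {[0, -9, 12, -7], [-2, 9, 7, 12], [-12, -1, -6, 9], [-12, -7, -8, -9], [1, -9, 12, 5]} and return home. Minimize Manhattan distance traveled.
150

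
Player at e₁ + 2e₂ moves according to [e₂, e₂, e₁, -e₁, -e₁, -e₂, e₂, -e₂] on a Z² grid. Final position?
(0, 3)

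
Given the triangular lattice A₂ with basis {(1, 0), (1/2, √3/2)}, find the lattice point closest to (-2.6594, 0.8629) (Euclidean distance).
(-2.5, 0.866)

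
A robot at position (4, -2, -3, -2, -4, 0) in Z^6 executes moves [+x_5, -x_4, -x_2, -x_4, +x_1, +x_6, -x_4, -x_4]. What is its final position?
(5, -3, -3, -6, -3, 1)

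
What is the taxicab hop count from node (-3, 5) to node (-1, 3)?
4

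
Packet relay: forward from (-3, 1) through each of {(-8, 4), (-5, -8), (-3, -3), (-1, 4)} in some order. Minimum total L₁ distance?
31
(one optimal route: (-3, 1) → (-8, 4) → (-1, 4) → (-3, -3) → (-5, -8))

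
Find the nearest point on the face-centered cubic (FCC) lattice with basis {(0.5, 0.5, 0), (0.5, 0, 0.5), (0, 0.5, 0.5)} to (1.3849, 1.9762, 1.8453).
(1.5, 2, 1.5)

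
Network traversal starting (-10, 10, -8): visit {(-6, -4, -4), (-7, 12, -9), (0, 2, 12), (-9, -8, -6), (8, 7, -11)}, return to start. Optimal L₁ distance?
122
(one optimal route: (-10, 10, -8) → (-7, 12, -9) → (8, 7, -11) → (0, 2, 12) → (-6, -4, -4) → (-9, -8, -6) → (-10, 10, -8))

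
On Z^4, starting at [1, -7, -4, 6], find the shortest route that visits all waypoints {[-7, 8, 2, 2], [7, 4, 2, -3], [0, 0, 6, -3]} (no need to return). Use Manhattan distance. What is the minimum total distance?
65
(one optimal route: (1, -7, -4, 6) → (0, 0, 6, -3) → (7, 4, 2, -3) → (-7, 8, 2, 2))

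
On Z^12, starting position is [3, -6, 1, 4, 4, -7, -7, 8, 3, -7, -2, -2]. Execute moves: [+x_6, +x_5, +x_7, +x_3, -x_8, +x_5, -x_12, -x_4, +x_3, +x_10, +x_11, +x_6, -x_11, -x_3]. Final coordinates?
(3, -6, 2, 3, 6, -5, -6, 7, 3, -6, -2, -3)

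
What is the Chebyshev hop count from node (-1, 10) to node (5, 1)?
9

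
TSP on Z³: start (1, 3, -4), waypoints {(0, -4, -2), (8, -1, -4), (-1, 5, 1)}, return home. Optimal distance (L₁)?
46
(one optimal route: (1, 3, -4) → (8, -1, -4) → (0, -4, -2) → (-1, 5, 1) → (1, 3, -4))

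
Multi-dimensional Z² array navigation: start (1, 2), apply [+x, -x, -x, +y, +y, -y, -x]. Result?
(-1, 3)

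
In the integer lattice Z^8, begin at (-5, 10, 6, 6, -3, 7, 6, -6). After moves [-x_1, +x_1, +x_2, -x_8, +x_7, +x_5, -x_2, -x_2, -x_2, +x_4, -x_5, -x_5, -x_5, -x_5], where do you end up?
(-5, 8, 6, 7, -6, 7, 7, -7)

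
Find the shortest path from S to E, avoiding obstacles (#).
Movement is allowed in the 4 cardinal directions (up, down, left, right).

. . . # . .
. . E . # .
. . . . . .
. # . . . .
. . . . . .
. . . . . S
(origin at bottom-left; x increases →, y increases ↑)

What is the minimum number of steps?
7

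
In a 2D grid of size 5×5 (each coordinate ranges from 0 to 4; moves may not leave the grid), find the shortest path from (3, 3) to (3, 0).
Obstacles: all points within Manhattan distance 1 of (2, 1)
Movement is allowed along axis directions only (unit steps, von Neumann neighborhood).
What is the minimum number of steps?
5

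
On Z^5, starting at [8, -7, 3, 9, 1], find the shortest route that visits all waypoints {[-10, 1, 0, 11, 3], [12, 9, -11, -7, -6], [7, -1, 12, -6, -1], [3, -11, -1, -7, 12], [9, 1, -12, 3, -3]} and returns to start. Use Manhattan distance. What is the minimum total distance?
228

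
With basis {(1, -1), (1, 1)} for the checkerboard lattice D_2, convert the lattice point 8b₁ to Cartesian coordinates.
(8, -8)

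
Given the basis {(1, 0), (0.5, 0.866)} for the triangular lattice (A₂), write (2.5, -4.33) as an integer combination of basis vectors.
5b₁ - 5b₂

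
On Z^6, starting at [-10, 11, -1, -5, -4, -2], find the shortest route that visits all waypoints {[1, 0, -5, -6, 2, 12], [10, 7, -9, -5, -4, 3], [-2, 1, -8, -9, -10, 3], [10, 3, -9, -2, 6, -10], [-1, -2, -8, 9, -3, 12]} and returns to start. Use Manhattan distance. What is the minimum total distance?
218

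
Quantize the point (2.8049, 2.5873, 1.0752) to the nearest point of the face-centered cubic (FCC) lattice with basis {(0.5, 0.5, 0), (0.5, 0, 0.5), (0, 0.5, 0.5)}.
(2.5, 2.5, 1)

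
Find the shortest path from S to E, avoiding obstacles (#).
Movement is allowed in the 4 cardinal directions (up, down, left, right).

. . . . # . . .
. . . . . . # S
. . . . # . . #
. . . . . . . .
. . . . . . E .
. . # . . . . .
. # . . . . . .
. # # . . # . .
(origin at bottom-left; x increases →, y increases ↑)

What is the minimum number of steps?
8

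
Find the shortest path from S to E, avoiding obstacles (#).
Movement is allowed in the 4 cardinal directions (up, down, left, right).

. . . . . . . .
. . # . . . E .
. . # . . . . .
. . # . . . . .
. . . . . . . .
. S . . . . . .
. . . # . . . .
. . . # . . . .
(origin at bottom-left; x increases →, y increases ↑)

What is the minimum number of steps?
9
(one shortest path: (1, 2) → (2, 2) → (3, 2) → (4, 2) → (5, 2) → (6, 2) → (6, 3) → (6, 4) → (6, 5) → (6, 6))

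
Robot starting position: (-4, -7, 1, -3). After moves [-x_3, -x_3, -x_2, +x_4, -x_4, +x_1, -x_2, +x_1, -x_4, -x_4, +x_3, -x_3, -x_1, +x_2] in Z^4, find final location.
(-3, -8, -1, -5)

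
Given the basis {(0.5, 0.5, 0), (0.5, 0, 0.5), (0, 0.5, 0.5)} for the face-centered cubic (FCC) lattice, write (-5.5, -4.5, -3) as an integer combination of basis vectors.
-7b₁ - 4b₂ - 2b₃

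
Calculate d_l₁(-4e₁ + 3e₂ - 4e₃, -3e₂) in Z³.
14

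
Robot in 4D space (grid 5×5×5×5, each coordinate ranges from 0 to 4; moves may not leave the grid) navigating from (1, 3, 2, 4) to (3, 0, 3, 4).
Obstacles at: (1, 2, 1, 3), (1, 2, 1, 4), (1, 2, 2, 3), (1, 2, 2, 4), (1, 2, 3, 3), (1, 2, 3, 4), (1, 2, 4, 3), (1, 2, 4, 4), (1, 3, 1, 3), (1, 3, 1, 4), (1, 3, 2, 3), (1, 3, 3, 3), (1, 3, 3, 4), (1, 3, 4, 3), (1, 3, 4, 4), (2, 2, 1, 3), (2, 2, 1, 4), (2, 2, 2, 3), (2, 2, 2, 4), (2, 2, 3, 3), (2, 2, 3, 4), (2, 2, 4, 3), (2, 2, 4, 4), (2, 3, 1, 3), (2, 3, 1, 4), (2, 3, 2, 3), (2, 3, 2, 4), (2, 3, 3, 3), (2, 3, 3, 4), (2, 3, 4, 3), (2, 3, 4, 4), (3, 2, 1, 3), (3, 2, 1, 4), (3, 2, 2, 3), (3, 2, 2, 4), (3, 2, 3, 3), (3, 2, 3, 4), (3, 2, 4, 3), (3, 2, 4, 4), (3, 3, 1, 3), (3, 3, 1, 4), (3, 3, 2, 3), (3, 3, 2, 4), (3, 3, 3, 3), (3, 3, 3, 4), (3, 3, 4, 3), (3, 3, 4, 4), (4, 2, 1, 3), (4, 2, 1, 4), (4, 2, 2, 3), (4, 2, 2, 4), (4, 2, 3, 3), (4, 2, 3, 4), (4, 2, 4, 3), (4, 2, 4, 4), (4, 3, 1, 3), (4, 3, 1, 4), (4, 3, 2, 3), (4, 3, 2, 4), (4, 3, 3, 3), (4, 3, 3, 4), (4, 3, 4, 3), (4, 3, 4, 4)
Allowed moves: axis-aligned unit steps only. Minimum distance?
8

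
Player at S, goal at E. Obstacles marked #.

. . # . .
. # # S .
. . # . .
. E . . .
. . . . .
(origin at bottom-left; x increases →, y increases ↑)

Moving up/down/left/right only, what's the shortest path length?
4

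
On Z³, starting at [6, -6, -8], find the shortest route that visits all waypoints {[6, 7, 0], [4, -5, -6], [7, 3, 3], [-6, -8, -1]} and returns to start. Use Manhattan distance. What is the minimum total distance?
80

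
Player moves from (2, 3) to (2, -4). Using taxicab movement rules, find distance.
7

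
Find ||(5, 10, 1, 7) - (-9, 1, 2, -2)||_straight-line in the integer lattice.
18.9473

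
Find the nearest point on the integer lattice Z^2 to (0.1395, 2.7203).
(0, 3)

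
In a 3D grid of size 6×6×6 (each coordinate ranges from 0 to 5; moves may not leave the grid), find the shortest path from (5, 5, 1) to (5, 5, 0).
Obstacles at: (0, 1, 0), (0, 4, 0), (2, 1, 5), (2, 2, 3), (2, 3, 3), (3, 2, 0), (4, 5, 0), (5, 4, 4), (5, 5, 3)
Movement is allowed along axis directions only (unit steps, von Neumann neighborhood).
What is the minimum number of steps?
1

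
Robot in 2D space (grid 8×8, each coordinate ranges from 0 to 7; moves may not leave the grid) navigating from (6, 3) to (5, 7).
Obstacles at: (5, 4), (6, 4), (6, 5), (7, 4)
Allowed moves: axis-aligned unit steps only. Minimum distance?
7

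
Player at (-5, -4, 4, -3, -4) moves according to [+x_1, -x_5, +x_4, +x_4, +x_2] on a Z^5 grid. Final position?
(-4, -3, 4, -1, -5)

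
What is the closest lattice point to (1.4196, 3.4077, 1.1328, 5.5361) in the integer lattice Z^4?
(1, 3, 1, 6)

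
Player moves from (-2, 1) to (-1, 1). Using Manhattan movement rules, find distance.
1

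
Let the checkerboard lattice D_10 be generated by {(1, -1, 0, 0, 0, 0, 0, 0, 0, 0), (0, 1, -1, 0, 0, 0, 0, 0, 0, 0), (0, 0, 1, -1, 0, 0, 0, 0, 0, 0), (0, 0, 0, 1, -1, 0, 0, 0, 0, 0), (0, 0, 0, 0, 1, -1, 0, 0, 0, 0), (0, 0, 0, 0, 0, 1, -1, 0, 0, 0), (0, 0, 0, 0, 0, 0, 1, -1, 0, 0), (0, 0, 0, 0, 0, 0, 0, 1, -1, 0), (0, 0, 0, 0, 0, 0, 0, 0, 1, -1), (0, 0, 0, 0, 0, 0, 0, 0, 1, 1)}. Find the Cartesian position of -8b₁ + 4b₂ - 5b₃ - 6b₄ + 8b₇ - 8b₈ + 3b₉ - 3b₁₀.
(-8, 12, -9, -1, 6, 0, 8, -16, 8, -6)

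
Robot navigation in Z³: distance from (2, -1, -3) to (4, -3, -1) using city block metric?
6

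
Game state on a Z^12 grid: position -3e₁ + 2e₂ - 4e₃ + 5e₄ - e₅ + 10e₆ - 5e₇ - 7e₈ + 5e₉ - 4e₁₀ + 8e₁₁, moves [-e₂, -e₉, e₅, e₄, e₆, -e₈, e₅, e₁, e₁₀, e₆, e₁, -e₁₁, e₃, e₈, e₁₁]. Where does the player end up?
(-1, 1, -3, 6, 1, 12, -5, -7, 4, -3, 8, 0)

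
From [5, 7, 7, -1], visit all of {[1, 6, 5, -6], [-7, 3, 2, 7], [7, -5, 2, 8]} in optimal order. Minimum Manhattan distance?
62
(one optimal route: (5, 7, 7, -1) → (1, 6, 5, -6) → (-7, 3, 2, 7) → (7, -5, 2, 8))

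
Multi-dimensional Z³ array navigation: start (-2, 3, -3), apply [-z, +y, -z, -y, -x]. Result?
(-3, 3, -5)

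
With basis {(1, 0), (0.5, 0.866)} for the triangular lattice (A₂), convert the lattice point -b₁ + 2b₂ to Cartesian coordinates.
(0, 1.732)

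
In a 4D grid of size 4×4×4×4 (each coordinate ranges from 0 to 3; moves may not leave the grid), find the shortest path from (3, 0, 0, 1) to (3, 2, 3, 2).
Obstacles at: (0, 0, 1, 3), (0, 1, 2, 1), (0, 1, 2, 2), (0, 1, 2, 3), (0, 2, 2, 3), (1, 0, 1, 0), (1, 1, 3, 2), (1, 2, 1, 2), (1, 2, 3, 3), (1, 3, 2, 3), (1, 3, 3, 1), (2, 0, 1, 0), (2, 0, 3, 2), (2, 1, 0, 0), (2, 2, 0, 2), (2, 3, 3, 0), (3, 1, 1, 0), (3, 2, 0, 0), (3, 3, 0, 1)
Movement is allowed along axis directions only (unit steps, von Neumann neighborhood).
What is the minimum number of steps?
6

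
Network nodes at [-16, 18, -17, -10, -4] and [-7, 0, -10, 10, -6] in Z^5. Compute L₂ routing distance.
29.2916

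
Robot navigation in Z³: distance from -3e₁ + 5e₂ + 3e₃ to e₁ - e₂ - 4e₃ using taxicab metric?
17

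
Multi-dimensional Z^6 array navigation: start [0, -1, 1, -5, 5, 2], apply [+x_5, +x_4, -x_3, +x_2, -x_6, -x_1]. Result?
(-1, 0, 0, -4, 6, 1)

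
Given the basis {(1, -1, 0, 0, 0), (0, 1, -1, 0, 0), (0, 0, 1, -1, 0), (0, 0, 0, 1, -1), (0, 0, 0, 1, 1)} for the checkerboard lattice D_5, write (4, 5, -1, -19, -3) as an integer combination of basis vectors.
4b₁ + 9b₂ + 8b₃ - 4b₄ - 7b₅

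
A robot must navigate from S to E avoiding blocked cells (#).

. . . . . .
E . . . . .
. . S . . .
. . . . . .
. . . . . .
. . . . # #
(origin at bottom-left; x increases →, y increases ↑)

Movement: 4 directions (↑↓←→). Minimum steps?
3
(one shortest path: (2, 3) → (1, 3) → (0, 3) → (0, 4))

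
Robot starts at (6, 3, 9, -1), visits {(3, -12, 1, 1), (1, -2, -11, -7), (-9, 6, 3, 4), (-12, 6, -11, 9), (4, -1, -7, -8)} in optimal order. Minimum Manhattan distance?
125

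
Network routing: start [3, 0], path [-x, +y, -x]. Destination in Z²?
(1, 1)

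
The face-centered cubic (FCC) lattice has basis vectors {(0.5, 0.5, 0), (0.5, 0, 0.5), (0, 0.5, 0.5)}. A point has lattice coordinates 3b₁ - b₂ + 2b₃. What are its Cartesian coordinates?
(1, 2.5, 0.5)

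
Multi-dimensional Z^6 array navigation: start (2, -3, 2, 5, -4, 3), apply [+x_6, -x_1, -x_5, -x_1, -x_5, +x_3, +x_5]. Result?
(0, -3, 3, 5, -5, 4)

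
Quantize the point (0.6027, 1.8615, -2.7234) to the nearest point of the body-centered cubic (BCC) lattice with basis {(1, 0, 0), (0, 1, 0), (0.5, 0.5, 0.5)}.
(0.5, 1.5, -2.5)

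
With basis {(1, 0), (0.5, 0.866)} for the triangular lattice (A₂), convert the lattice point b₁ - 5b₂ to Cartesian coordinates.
(-1.5, -4.33)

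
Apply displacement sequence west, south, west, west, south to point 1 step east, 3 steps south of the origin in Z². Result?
(-2, -5)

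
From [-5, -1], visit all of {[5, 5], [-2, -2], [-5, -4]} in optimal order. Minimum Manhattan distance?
22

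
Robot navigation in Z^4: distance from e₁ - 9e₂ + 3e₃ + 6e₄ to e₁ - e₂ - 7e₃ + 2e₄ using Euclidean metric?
13.4164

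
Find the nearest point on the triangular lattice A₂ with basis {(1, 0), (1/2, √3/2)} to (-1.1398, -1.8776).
(-1, -1.732)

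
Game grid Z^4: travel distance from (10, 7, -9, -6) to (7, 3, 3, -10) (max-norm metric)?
12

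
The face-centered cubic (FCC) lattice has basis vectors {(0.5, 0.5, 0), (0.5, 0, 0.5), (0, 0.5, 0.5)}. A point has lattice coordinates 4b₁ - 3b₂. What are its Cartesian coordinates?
(0.5, 2, -1.5)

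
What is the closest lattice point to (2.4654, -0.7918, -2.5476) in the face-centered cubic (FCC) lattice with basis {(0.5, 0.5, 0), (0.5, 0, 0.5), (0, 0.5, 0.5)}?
(2.5, -1, -2.5)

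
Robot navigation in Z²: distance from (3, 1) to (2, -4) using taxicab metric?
6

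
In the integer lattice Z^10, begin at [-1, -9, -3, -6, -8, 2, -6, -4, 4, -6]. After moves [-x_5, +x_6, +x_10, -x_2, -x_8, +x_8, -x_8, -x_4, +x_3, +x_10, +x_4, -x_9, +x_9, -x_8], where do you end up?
(-1, -10, -2, -6, -9, 3, -6, -6, 4, -4)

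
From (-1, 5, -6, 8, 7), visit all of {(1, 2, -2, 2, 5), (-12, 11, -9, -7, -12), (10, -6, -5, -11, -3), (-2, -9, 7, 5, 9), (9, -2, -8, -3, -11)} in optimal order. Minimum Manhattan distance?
166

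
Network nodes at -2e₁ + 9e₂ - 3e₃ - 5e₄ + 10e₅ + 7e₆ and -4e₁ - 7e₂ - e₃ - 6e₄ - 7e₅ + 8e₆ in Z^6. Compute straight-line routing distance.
23.5584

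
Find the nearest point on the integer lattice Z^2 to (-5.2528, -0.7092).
(-5, -1)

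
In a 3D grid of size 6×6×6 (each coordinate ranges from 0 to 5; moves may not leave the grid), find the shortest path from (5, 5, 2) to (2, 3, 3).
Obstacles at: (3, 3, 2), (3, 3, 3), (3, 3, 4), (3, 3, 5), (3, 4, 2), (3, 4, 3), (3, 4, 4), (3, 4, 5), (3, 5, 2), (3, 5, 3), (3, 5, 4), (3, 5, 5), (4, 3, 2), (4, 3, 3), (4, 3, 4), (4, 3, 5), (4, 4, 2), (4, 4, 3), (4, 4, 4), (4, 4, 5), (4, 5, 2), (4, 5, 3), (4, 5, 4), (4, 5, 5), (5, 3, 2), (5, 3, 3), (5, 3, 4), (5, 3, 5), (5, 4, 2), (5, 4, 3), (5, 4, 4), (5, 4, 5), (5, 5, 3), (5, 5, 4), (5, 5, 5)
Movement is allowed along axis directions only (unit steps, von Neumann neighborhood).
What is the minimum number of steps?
8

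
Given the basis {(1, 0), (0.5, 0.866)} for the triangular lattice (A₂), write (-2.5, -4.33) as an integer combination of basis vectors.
-5b₂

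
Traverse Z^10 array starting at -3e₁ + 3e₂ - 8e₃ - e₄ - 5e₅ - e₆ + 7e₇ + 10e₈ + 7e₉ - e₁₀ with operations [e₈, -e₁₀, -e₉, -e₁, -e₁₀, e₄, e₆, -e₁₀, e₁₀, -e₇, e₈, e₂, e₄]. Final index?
(-4, 4, -8, 1, -5, 0, 6, 12, 6, -3)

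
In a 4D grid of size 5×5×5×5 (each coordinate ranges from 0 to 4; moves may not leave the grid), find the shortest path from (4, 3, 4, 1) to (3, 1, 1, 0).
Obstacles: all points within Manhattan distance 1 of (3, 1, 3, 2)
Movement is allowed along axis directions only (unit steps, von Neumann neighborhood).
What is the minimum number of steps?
7
(one shortest path: (4, 3, 4, 1) → (3, 3, 4, 1) → (3, 2, 4, 1) → (3, 1, 4, 1) → (3, 1, 4, 0) → (3, 1, 3, 0) → (3, 1, 2, 0) → (3, 1, 1, 0))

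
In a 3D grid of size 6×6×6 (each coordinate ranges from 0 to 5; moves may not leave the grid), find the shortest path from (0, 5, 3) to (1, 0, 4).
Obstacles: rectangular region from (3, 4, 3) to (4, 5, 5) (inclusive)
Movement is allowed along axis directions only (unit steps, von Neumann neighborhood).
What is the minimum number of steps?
7
(one shortest path: (0, 5, 3) → (1, 5, 3) → (1, 4, 3) → (1, 3, 3) → (1, 2, 3) → (1, 1, 3) → (1, 0, 3) → (1, 0, 4))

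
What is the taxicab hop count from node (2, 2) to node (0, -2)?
6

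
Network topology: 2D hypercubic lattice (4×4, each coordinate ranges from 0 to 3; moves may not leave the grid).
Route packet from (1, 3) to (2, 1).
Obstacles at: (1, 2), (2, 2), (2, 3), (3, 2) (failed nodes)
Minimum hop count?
5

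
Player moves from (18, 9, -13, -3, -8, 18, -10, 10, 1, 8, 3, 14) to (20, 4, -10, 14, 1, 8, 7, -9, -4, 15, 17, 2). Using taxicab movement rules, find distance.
120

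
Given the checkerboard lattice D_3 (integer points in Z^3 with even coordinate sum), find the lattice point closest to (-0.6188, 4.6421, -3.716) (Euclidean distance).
(-1, 5, -4)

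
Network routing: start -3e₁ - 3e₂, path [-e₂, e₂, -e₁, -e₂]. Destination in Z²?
(-4, -4)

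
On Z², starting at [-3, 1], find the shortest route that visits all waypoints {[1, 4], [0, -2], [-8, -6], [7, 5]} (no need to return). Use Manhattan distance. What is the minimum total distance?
38
(one optimal route: (-3, 1) → (-8, -6) → (0, -2) → (1, 4) → (7, 5))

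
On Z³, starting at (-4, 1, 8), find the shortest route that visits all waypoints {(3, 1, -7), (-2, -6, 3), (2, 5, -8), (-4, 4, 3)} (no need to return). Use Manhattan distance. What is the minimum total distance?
48
(one optimal route: (-4, 1, 8) → (-4, 4, 3) → (-2, -6, 3) → (3, 1, -7) → (2, 5, -8))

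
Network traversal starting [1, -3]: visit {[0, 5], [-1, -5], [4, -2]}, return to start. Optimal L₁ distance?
30
(one optimal route: (1, -3) → (-1, -5) → (0, 5) → (4, -2) → (1, -3))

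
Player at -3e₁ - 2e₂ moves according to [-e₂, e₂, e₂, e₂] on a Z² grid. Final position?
(-3, 0)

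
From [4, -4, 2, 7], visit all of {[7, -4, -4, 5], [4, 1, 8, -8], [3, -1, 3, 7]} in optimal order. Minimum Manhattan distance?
50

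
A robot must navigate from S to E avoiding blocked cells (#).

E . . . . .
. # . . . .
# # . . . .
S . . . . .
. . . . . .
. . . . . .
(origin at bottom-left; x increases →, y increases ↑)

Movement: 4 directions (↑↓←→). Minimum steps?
7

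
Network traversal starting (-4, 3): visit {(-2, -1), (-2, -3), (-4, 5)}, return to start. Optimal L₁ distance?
20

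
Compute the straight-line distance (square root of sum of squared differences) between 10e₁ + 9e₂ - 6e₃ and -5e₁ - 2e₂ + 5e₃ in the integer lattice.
21.6102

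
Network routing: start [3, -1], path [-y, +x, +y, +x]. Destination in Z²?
(5, -1)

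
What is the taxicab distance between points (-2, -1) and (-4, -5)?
6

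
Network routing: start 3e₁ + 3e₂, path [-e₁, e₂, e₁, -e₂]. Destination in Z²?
(3, 3)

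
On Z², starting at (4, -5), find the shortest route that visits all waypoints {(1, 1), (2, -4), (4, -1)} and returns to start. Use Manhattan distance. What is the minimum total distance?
18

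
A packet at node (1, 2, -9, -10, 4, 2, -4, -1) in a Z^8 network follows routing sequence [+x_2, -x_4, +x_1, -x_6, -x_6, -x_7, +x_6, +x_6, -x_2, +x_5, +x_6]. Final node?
(2, 2, -9, -11, 5, 3, -5, -1)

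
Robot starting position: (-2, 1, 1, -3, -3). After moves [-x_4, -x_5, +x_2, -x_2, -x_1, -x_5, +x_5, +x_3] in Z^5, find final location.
(-3, 1, 2, -4, -4)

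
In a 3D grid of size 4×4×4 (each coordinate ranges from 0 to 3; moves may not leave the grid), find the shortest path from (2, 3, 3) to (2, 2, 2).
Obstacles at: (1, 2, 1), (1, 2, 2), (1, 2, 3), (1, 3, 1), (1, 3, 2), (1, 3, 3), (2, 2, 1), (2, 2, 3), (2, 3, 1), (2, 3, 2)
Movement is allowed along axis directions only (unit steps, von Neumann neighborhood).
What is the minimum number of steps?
4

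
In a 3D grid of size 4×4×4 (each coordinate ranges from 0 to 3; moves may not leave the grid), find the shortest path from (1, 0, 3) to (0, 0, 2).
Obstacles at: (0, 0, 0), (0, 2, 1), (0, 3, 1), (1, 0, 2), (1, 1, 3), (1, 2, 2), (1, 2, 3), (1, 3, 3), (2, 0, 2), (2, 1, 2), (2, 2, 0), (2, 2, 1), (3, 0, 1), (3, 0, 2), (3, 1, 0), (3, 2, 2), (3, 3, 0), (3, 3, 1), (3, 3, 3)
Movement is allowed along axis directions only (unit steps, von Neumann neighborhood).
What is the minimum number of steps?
2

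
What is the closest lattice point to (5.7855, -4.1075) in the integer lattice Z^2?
(6, -4)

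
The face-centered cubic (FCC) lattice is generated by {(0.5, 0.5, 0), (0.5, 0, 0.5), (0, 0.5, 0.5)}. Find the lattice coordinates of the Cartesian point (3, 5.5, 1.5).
7b₁ - b₂ + 4b₃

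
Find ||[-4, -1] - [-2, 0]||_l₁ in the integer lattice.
3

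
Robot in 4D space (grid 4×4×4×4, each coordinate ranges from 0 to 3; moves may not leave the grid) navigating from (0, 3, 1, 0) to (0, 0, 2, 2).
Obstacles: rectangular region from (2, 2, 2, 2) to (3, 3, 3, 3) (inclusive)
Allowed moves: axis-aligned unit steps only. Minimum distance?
6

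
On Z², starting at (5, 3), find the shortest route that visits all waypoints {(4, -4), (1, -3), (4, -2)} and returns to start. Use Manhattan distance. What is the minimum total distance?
22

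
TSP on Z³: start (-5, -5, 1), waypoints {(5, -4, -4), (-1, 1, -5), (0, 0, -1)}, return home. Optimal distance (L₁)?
46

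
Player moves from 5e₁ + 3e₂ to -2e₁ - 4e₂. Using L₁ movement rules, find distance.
14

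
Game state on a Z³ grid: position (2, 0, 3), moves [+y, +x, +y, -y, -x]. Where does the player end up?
(2, 1, 3)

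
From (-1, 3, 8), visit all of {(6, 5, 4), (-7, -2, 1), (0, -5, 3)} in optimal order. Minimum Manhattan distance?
42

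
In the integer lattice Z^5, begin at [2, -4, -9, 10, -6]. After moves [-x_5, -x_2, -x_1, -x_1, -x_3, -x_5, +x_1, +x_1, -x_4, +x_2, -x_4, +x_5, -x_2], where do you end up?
(2, -5, -10, 8, -7)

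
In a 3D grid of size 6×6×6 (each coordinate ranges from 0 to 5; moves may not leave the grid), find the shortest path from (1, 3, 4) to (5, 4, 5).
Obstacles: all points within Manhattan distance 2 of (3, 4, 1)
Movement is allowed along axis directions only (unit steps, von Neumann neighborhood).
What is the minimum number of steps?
6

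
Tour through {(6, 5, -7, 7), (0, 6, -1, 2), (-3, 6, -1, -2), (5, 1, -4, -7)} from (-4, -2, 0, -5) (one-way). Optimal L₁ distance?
60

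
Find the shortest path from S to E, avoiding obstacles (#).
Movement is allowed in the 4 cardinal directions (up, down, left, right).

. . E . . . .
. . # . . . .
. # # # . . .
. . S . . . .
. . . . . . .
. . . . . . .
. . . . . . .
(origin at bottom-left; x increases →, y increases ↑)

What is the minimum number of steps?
7
(one shortest path: (2, 3) → (1, 3) → (0, 3) → (0, 4) → (0, 5) → (1, 5) → (1, 6) → (2, 6))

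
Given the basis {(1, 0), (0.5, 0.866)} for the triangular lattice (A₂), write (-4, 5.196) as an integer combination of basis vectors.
-7b₁ + 6b₂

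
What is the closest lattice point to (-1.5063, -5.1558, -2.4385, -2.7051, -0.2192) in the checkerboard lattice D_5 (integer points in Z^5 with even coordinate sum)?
(-2, -5, -2, -3, 0)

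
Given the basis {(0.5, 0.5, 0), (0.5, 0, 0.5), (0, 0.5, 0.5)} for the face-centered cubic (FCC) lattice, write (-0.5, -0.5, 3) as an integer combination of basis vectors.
-4b₁ + 3b₂ + 3b₃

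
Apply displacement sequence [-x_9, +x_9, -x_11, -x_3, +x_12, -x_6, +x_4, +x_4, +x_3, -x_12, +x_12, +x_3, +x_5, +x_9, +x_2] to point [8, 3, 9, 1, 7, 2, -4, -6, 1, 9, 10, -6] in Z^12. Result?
(8, 4, 10, 3, 8, 1, -4, -6, 2, 9, 9, -5)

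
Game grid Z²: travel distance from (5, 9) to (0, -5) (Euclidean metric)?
14.8661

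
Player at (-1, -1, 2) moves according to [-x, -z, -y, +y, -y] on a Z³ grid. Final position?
(-2, -2, 1)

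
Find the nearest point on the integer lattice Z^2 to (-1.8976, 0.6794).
(-2, 1)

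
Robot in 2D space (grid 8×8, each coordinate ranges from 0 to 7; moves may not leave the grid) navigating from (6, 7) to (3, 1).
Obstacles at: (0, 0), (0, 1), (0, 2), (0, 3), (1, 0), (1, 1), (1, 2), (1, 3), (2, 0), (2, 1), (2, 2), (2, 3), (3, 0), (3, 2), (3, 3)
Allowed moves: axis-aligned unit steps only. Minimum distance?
9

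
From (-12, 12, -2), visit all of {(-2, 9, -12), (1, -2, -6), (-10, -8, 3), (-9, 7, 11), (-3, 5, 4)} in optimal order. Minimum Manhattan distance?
103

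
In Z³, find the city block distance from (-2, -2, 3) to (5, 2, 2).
12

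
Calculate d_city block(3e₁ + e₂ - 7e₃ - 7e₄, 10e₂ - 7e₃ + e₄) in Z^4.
20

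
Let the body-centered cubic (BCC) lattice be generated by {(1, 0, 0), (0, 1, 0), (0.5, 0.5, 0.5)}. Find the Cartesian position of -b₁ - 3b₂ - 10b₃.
(-6, -8, -5)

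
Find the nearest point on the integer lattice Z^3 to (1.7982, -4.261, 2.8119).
(2, -4, 3)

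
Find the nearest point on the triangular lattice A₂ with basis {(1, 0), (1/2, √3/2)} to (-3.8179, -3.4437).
(-4, -3.464)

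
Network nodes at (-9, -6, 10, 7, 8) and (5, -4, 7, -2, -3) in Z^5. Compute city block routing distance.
39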